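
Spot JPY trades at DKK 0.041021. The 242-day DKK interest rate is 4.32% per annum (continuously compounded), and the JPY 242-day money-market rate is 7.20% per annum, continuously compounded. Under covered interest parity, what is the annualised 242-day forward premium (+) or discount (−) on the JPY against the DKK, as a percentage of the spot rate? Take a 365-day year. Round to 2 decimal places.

-2.85%

T = 242/365 years.
CIP forward (DKK per JPY) = 0.041021 × 1.0290563/1.0488947 = 0.040245144.
(F − S)/S ÷ T = (0.040245144 − 0.041021)/0.041021/(242/365) = -0.028527 → -2.85%.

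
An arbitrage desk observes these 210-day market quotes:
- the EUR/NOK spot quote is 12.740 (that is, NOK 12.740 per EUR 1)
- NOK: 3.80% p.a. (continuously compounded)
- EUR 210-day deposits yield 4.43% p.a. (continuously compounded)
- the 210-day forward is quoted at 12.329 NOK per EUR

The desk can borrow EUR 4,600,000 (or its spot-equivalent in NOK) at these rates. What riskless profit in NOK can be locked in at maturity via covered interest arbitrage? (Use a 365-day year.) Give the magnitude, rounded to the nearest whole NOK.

T = 210/365 years.
Keep in EUR, deliver into the forward: 4,600,000·1.0258152592·12.329 = NOK 58,177,471.12.
Swap to NOK now, deposit: 4,600,000·12.740·1.0221037607 = NOK 59,899,368.79.
The quoted forward undervalues EUR, so borrow EUR, convert to NOK at spot, deposit the NOK at 3.80%, and buy EUR forward at 12.329 to cover the loan.
The gap between the two covered legs is NOK 1,721,898.

NOK 1,721,898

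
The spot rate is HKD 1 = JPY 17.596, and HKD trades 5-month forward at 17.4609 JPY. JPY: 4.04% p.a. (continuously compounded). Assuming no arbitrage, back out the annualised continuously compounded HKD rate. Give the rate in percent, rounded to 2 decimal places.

5.89%

T = 5/12 years.
CIP gives F = S · g_JPY/g_HKD, so g_JPY/g_HKD = 17.4609/17.596 = 0.9923221.
JPY growth factor: e^(0.0404×5/12) = 1.0169758.
Hence g_HKD = 1.0248445.
r = ln(1.0248445)/(5/12) = 0.058898 → 5.89%.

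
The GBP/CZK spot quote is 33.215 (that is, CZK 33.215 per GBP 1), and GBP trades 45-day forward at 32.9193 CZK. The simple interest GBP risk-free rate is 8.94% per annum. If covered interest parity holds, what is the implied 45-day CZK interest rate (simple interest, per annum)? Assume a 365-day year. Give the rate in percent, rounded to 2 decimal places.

T = 45/365 years.
CIP gives F = S · g_CZK/g_GBP, so g_CZK/g_GBP = 32.9193/33.215 = 0.9910974.
GBP growth factor: 1 + 0.0894×45/365 = 1.0110219.
So the CZK growth factor = 1.0020212.
r = (1.0020212 − 1)/(45/365) = 0.016394 → 1.64%.

1.64%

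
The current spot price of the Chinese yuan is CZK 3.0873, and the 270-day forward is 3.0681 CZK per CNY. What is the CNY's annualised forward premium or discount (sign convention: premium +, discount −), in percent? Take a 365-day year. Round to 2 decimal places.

T = 270/365 years.
Period premium: (3.0681 − 3.0873)/3.0873 = -0.0062190.
Annualise by dividing by T: -0.0062190 / (270/365) = -0.008407 → -0.84%.

-0.84%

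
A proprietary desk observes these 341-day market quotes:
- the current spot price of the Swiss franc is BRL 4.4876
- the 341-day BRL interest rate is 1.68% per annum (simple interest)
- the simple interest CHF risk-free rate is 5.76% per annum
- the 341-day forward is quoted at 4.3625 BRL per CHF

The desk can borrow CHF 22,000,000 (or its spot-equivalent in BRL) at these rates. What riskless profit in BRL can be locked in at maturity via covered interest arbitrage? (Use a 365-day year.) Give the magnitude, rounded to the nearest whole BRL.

BRL 862,907

T = 341/365 years.
Invest the CHF and cover forward: 22,000,000 × 1.0538126027 × 4.3625 = BRL 101,139,664.54.
Convert at spot and invest in BRL: 22,000,000 × 4.4876 × 1.0156953425 = BRL 100,276,757.22.
The quoted forward overvalues CHF, so borrow BRL, buy CHF at spot, deposit the CHF at 5.76%, and sell the proceeds forward at 4.3625.
Profit = 101,139,664.54 − 100,276,757.22 = BRL 862,907.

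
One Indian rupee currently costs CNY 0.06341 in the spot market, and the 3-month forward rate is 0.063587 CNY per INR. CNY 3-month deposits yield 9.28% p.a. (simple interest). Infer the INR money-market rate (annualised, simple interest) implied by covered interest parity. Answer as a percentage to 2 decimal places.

T = 3/12 years.
By CIP, F/S equals the CNY-to-INR growth ratio: 0.063587/0.06341 = 1.0027914.
The CNY side grows by 1 + 0.0928×3/12 = 1.023200.
Hence g_INR = 1.0203518.
r = (1.0203518 − 1)/(3/12) = 0.081407 → 8.14%.

8.14%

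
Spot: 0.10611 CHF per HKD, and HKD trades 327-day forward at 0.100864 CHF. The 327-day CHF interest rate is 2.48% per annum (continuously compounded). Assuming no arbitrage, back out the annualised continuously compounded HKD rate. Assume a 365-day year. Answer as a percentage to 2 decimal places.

8.14%

T = 327/365 years.
CIP gives F = S · g_CHF/g_HKD, so g_CHF/g_HKD = 0.100864/0.10611 = 0.9505607.
The CHF side grows by e^(0.0248×327/365) = 1.0224667.
That pins the HKD growth at 1.0756459.
r = ln(1.0756459)/(327/365) = 0.081395 → 8.14%.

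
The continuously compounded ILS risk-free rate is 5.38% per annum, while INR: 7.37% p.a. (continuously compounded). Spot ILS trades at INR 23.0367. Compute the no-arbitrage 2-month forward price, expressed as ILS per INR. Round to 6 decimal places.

T = 2/12 years.
INR growth factor: e^(0.0737×2/12) = 1.0123591.
Growth of 1 ILS over T: e^(0.0538×2/12) = 1.009007.
CIP: F = S · (grow INR)/(grow ILS) = 23.0367 × 1.0123591/1.009007 = 23.11323 INR per ILS.
Quoted the other way: 1/23.11323 = 0.043265 ILS per INR.

0.043265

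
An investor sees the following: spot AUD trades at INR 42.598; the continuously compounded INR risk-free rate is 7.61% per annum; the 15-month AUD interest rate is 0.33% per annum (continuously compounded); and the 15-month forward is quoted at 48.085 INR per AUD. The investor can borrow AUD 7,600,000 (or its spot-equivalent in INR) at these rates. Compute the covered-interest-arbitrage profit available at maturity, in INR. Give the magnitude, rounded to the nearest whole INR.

T = 15/12 years.
Keep in AUD, deliver into the forward: 7,600,000·1.00413351952·48.085 = INR 366,956,578.17.
Swap to INR now, deposit: 7,600,000·42.598·1.09979632107 = INR 356,053,340.01.
The quoted forward overvalues AUD, so borrow INR, buy AUD at spot, deposit the AUD at 0.33%, and sell the proceeds forward at 48.085.
Arbitrage profit = |366,956,578.17 − 356,053,340.01| = INR 10,903,238.

INR 10,903,238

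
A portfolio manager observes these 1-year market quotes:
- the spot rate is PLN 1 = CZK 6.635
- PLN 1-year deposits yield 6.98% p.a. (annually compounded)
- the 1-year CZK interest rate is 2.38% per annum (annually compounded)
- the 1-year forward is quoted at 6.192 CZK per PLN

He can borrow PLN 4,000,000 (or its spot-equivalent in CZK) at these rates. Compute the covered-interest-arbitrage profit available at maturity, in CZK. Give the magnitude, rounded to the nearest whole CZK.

CZK 674,846

T = 1 year.
Route A — deposit PLN, sell forward: 4,000,000 × 1.069800 × 6.192 = CZK 26,496,806.40.
Route B — convert at spot, deposit CZK: 4,000,000 × 6.635 × 1.023800 = CZK 27,171,652.00.
The quoted forward undervalues PLN, so borrow PLN, convert to CZK at spot, deposit the CZK at 2.38%, and buy PLN forward at 6.192 to cover the loan.
The gap between the two covered legs is CZK 674,846.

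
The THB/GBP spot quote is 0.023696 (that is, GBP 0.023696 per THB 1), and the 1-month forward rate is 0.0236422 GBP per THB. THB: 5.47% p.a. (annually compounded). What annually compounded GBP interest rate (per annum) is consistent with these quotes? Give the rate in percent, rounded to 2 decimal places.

2.63%

T = 1/12 years.
By CIP, F/S equals the GBP-to-THB growth ratio: 0.0236422/0.023696 = 0.9977296.
The THB side grows by (1 + 0.0547)^(1/12) = 1.0044479.
So the GBP growth factor = 1.0021674.
Annualise: 1.0021674^(12/1) − 1 = 0.026321 = 2.63%.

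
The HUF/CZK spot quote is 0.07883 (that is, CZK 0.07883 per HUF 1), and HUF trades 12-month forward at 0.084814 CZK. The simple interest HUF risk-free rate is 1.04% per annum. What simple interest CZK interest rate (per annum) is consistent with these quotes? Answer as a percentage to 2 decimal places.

8.71%

T = 1 year.
By CIP, F/S equals the CZK-to-HUF growth ratio: 0.084814/0.07883 = 1.0759102.
HUF growth factor: 1 + 0.0104×1 = 1.010400.
That pins the CZK growth at 1.0870997.
(1.0870997 − 1)/T = 0.087100, i.e. 8.71%.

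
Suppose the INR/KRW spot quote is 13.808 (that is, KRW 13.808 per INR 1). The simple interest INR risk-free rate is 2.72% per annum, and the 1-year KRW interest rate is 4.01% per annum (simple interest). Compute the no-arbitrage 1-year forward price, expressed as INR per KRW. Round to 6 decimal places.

T = 1 year.
KRW growth factor: 1 + 0.0401×1 = 1.040100.
INR growth factor: 1 + 0.0272×1 = 1.027200.
Forward (KRW per INR) = 13.808 × 1.040100 / 1.027200 = 13.98141.
Quoted the other way: 1/13.98141 = 0.071524 INR per KRW.

0.071524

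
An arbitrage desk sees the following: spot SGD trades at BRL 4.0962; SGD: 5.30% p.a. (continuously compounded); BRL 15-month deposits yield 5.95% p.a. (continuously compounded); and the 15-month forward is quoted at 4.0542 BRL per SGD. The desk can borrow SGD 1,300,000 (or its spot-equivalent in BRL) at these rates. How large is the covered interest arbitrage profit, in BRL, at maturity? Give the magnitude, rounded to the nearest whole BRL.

T = 15/12 years.
Invest the SGD and cover forward: 1,300,000 × 1.068493807 × 4.0542 = BRL 5,631,453.87.
Convert at spot and invest in BRL: 1,300,000 × 4.0962 × 1.077210684 = BRL 5,736,211.52.
The quoted forward undervalues SGD, so borrow SGD, convert to BRL at spot, deposit the BRL at 5.95%, and buy SGD forward at 4.0542 to cover the loan.
Arbitrage profit = |5,631,453.87 − 5,736,211.52| = BRL 104,758.

BRL 104,758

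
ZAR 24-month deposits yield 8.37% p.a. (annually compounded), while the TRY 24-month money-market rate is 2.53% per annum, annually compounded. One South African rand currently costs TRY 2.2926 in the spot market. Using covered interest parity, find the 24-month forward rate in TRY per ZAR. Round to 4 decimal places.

T = 2 years.
TRY growth factor: (1 + 0.0253)^2 = 1.0512401.
ZAR accumulates by (1 + 0.0837)^2 = 1.1744057.
So F = 2.2926 × 1.0512401 / 1.1744057 = 2.052164 (TRY/ZAR).

2.0522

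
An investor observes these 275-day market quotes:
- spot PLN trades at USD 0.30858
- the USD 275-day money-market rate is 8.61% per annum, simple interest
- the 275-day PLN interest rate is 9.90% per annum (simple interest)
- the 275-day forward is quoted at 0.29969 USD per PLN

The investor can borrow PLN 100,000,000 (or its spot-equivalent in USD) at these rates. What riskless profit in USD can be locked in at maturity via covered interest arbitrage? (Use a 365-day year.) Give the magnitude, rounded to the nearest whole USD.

USD 655,395

T = 275/365 years.
Keep in PLN, deliver into the forward: 100,000,000·1.0745890411·0.29969 = USD 32,204,358.97.
Swap to USD now, deposit: 100,000,000·0.30858·1.064869863 = USD 32,859,754.23.
The quoted forward undervalues PLN, so borrow PLN, convert to USD at spot, deposit the USD at 8.61%, and buy PLN forward at 0.29969 to cover the loan.
Arbitrage profit = |32,204,358.97 − 32,859,754.23| = USD 655,395.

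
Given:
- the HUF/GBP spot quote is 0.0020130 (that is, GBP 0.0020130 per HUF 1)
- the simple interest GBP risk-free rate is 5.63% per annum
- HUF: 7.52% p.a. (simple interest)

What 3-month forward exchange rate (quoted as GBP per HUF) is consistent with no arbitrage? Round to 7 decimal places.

T = 3/12 years.
Growth of 1 GBP over T: 1 + 0.0563×3/12 = 1.014075.
HUF accumulates by 1 + 0.0752×3/12 = 1.018800.
So F = 0.002013 × 1.014075 / 1.018800 = 0.002003664 (GBP/HUF).

0.0020037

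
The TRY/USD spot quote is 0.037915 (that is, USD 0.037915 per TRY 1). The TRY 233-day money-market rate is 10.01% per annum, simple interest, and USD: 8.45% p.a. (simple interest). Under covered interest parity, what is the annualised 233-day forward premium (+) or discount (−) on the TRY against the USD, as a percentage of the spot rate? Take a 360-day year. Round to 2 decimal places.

-1.47%

T = 233/360 years.
F = S · g_USD/g_TRY = 0.037915 × 1.0546903/1.0647869 = 0.037555480.
(F − S)/S ÷ T = (0.037555480 − 0.037915)/0.037915/(233/360) = -0.014651 → -1.47%.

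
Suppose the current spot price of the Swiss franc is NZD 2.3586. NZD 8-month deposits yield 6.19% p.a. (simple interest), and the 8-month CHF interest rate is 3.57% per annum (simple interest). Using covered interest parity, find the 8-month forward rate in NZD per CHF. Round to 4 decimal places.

T = 8/12 years.
NZD accumulates by 1 + 0.0619×8/12 = 1.0412667.
CHF growth factor: 1 + 0.0357×8/12 = 1.023800.
Forward (NZD per CHF) = 2.3586 × 1.0412667 / 1.023800 = 2.398839.

2.3988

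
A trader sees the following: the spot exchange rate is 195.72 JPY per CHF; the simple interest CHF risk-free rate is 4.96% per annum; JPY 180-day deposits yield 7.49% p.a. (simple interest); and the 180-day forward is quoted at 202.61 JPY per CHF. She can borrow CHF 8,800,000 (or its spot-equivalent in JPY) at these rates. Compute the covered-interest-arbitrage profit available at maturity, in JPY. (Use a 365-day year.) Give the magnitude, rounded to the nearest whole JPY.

JPY 40,625,985

T = 180/365 years.
Keep in CHF, deliver into the forward: 8,800,000·1.024460273973·202.61 = JPY 1,826,579,885.77.
Swap to JPY now, deposit: 8,800,000·195.72·1.036936986301 = JPY 1,785,953,901.24.
The quoted forward overvalues CHF, so borrow JPY, buy CHF at spot, deposit the CHF at 4.96%, and sell the proceeds forward at 202.61.
The gap between the two covered legs is JPY 40,625,985.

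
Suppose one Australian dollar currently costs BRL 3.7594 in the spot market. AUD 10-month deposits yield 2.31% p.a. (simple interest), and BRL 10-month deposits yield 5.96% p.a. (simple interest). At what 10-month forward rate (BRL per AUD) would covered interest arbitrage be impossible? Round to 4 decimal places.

3.8716

T = 10/12 years.
BRL growth factor: 1 + 0.0596×10/12 = 1.0496667.
AUD accumulates by 1 + 0.0231×10/12 = 1.019250.
CIP: F = S · (grow BRL)/(grow AUD) = 3.7594 × 1.0496667/1.019250 = 3.871589 BRL per AUD.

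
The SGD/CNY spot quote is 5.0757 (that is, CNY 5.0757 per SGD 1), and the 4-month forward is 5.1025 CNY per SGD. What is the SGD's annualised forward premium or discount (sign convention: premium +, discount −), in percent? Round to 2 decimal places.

+1.58%

T = 4/12 years.
SGD trades forward at +0.52801% vs spot over the period.
Per annum: 0.0052801 / (4/12) = 0.015840 = 1.58%.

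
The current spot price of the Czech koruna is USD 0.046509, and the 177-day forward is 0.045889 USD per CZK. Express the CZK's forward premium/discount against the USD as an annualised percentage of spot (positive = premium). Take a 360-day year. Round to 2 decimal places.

T = 177/360 years.
Period premium: (0.045889 − 0.046509)/0.046509 = -0.0133308.
Annualise by dividing by T: -0.0133308 / (177/360) = -0.027113 → -2.71%.

-2.71%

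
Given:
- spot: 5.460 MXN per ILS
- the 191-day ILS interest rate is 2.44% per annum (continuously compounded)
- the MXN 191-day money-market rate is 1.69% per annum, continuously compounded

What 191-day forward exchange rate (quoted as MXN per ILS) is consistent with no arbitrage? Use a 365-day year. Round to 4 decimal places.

T = 191/365 years.
Growth of 1 MXN over T: e^(0.0169×191/365) = 1.0088828.
ILS growth factor: e^(0.0244×191/365) = 1.0128501.
CIP: F = S · (grow MXN)/(grow ILS) = 5.46 × 1.0088828/1.0128501 = 5.438613 MXN per ILS.

5.4386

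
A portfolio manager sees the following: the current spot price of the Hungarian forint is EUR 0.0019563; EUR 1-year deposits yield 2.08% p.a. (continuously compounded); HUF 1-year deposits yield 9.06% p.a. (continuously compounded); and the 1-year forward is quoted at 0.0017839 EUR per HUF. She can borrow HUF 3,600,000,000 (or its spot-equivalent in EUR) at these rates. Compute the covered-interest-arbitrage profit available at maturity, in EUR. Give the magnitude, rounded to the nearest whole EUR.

T = 1 year.
Route A — deposit HUF, sell forward: 3,600,000,000 × 1.094830985 × 0.0017839 = EUR 7,031,048.38.
Route B — convert at spot, deposit EUR: 3,600,000,000 × 0.0019563 × 1.021017828 = EUR 7,190,701.84.
The quoted forward undervalues HUF, so borrow HUF, convert to EUR at spot, deposit the EUR at 2.08%, and buy HUF forward at 0.0017839 to cover the loan.
The gap between the two covered legs is EUR 159,653.

EUR 159,653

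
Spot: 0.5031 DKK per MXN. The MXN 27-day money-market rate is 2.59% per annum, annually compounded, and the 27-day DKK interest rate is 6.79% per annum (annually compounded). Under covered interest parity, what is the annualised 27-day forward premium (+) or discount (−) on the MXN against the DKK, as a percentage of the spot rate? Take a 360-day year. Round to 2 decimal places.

+4.02%

T = 27/360 years.
CIP forward (DKK per MXN) = 0.5031 × 1.0049392/1.0019196 = 0.5046163.
Annualised premium = (F − S)/S × (1/T) = (0.5046163 − 0.5031)/0.5031 ÷ (27/360) = 4.02%.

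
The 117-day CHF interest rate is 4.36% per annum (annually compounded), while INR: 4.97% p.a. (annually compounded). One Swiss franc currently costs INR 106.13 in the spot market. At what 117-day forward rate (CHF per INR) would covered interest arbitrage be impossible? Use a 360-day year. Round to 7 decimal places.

T = 117/360 years.
INR growth factor: (1 + 0.0497)^(117/360) = 1.0158888.
CHF accumulates by (1 + 0.0436)^(117/360) = 1.0139664.
Forward (INR per CHF) = 106.13 × 1.0158888 / 1.0139664 = 106.3312.
Invert for CHF per INR: 1 / 106.3312 = 0.0094046.

0.0094046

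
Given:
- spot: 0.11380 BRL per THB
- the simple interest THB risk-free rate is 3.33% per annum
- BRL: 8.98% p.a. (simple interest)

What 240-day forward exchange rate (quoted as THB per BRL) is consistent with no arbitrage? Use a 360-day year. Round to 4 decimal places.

8.4751

T = 240/360 years.
BRL accumulates by 1 + 0.0898×240/360 = 1.0598667.
THB accumulates by 1 + 0.0333×240/360 = 1.022200.
So F = 0.1138 × 1.0598667 / 1.022200 = 0.1179934 (BRL/THB).
Invert for THB per BRL: 1 / 0.1179934 = 8.4751.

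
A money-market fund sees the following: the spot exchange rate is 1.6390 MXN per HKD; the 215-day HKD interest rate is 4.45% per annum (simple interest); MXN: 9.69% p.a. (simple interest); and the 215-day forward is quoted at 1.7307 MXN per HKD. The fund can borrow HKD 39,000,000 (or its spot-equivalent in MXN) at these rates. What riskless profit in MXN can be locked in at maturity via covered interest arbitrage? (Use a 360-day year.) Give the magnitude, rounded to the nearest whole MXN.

MXN 1,670,973

T = 215/360 years.
Keep in HKD, deliver into the forward: 39,000,000·1.0265763889·1.7307 = MXN 69,291,134.49.
Swap to MXN now, deposit: 39,000,000·1.6390·1.0578708333 = MXN 67,620,161.54.
The quoted forward overvalues HKD, so borrow MXN, buy HKD at spot, deposit the HKD at 4.45%, and sell the proceeds forward at 1.7307.
Profit = 69,291,134.49 − 67,620,161.54 = MXN 1,670,973.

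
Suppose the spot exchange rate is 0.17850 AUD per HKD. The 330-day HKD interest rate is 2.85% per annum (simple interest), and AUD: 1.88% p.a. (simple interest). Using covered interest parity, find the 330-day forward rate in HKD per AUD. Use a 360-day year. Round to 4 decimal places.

5.6512

T = 330/360 years.
AUD growth factor: 1 + 0.0188×330/360 = 1.0172333.
Growth of 1 HKD over T: 1 + 0.0285×330/360 = 1.026125.
So F = 0.1785 × 1.0172333 / 1.026125 = 0.1769532 (AUD/HKD).
Invert for HKD per AUD: 1 / 0.1769532 = 5.6512.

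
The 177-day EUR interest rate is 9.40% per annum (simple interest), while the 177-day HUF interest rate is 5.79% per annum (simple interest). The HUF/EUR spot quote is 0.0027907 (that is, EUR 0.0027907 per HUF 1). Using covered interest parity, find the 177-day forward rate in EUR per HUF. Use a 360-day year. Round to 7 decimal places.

T = 177/360 years.
EUR growth factor: 1 + 0.0940×177/360 = 1.0462167.
Growth of 1 HUF over T: 1 + 0.0579×177/360 = 1.0284675.
CIP: F = S · (grow EUR)/(grow HUF) = 0.0027907 × 1.0462167/1.0284675 = 0.002838862 EUR per HUF.

0.0028389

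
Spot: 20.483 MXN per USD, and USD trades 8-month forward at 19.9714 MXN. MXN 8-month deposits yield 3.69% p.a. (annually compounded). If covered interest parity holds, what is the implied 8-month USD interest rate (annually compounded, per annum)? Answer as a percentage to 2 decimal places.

T = 8/12 years.
CIP gives F = S · g_MXN/g_USD, so g_MXN/g_USD = 19.9714/20.483 = 0.9750232.
The MXN side grows by (1 + 0.0369)^(8/12) = 1.0244511.
That pins the USD growth at 1.0506941.
Annualise: 1.0506941^(12/8) − 1 = 0.076997 = 7.70%.

7.70%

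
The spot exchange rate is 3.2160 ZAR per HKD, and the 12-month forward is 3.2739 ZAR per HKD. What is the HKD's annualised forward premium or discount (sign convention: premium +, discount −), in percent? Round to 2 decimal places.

T = 1 year.
HKD trades forward at +1.80037% vs spot over the period.
Annualise by dividing by T: 0.0180037 / 1 = 0.018004 → 1.80%.

+1.80%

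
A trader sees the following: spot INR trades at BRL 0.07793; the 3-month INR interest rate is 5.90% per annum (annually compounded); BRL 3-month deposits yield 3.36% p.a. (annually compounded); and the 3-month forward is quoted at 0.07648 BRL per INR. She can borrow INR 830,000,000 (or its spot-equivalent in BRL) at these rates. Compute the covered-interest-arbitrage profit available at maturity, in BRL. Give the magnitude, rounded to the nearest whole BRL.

T = 3/12 years.
Keep in INR, deliver into the forward: 830,000,000·1.0144344516·0.07648 = BRL 64,394,675.89.
Swap to BRL now, deposit: 830,000,000·0.07793·1.0082961877 = BRL 65,218,513.18.
The quoted forward undervalues INR, so borrow INR, convert to BRL at spot, deposit the BRL at 3.36%, and buy INR forward at 0.07648 to cover the loan.
Arbitrage profit = |64,394,675.89 − 65,218,513.18| = BRL 823,837.

BRL 823,837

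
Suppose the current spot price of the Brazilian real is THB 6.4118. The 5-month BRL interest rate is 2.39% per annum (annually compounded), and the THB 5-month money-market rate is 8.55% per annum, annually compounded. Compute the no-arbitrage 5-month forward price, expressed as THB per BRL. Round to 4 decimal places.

6.5698

T = 5/12 years.
Growth of 1 THB over T: (1 + 0.0855)^(5/12) = 1.0347746.
BRL growth factor: (1 + 0.0239)^(5/12) = 1.0098898.
So F = 6.4118 × 1.0347746 / 1.0098898 = 6.569794 (THB/BRL).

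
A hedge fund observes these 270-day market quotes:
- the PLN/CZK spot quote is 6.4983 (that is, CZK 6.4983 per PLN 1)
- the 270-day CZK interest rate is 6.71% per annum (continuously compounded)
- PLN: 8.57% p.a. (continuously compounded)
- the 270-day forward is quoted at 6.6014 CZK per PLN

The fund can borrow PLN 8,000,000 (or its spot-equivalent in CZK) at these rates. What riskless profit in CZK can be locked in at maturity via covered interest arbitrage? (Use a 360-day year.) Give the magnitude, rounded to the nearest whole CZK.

T = 270/360 years.
Route A — deposit PLN, sell forward: 8,000,000 × 1.0663856145 × 6.6014 = CZK 56,317,103.96.
Route B — convert at spot, deposit CZK: 8,000,000 × 6.4983 × 1.051612815 = CZK 54,669,564.45.
The quoted forward overvalues PLN, so borrow CZK, buy PLN at spot, deposit the PLN at 8.57%, and sell the proceeds forward at 6.6014.
Arbitrage profit = |56,317,103.96 − 54,669,564.45| = CZK 1,647,540.

CZK 1,647,540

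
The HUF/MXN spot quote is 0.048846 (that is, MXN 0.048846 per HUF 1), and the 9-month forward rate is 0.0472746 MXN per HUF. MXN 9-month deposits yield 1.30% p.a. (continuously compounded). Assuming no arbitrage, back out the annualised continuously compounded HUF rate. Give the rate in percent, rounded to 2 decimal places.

T = 9/12 years.
By CIP, F/S equals the MXN-to-HUF growth ratio: 0.0472746/0.048846 = 0.9678295.
MXN growth factor: e^(0.0130×9/12) = 1.0097977.
So the HUF growth factor = 1.0433632.
r = ln(1.0433632)/(9/12) = 0.056599 → 5.66%.

5.66%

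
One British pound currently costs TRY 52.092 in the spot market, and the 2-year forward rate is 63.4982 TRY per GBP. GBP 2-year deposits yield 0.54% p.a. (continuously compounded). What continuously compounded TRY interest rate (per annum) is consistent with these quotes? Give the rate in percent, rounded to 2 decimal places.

T = 2 years.
CIP gives F = S · g_TRY/g_GBP, so g_TRY/g_GBP = 63.4982/52.092 = 1.2189626.
The GBP side grows by e^(0.0054×2) = 1.0108585.
That pins the TRY growth at 1.2321987.
r = ln(1.2321987)/2 = 0.104400 → 10.44%.

10.44%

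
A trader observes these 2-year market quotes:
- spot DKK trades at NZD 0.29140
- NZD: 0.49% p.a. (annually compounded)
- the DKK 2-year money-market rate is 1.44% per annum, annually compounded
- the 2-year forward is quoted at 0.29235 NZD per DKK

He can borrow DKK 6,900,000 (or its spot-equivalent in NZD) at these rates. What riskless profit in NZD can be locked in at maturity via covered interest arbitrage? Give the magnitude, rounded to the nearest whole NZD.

NZD 45,316

T = 2 years.
Route A — deposit DKK, sell forward: 6,900,000 × 1.02900736 × 0.29235 = NZD 2,075,729.08.
Route B — convert at spot, deposit NZD: 6,900,000 × 0.29140 × 1.00982401 = NZD 2,030,412.74.
The quoted forward overvalues DKK, so borrow NZD, buy DKK at spot, deposit the DKK at 1.44%, and sell the proceeds forward at 0.29235.
The gap between the two covered legs is NZD 45,316.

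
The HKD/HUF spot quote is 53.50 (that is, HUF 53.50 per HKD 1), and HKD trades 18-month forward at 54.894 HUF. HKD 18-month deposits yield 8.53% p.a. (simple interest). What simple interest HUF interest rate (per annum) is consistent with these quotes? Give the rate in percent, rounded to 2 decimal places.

T = 18/12 years.
CIP gives F = S · g_HUF/g_HKD, so g_HUF/g_HKD = 54.894/53.5 = 1.0260561.
HKD growth factor: 1 + 0.0853×18/12 = 1.127950.
So the HUF growth factor = 1.157340.
(1.157340 − 1)/T = 0.104893, i.e. 10.49%.

10.49%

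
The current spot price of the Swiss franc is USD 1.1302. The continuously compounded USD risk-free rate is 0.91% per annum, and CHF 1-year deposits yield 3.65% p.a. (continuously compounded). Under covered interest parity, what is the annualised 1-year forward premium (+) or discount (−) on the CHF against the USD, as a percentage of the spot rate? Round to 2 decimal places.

-2.70%

T = 1 year.
CIP forward (USD per CHF) = 1.1302 × 1.0091415/1.0371743 = 1.0996529.
(F − S)/S ÷ T = (1.0996529 − 1.1302)/1.1302/1 = -0.027028 → -2.70%.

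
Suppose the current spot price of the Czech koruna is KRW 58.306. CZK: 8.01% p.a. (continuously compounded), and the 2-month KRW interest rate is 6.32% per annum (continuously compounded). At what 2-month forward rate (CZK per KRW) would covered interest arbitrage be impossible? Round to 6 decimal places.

T = 2/12 years.
KRW accumulates by e^(0.0632×2/12) = 1.010589.
CZK accumulates by e^(0.0801×2/12) = 1.0134395.
So F = 58.306 × 1.010589 / 1.0134395 = 58.14200 (KRW/CZK).
Invert for CZK per KRW: 1 / 58.14200 = 0.017199.

0.017199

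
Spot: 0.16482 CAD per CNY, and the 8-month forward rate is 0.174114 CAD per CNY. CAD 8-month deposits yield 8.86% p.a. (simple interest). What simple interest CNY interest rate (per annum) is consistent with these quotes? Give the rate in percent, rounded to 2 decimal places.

T = 8/12 years.
By CIP, F/S equals the CAD-to-CNY growth ratio: 0.174114/0.16482 = 1.0563888.
CAD growth factor: 1 + 0.0886×8/12 = 1.0590667.
Hence g_CNY = 1.002535.
r = (1.002535 − 1)/(8/12) = 0.003802 → 0.38%.

0.38%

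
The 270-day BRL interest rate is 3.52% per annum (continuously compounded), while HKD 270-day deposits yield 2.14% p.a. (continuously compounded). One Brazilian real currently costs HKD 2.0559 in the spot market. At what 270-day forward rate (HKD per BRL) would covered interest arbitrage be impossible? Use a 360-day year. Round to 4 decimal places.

T = 270/360 years.
Growth of 1 HKD over T: e^(0.0214×270/360) = 1.0161795.
BRL growth factor: e^(0.0352×270/360) = 1.0267516.
So F = 2.0559 × 1.0161795 / 1.0267516 = 2.034731 (HKD/BRL).

2.0347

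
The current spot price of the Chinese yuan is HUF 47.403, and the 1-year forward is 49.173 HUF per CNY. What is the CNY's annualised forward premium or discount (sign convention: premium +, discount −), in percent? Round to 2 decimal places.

+3.73%

T = 1 year.
(F − S)/S = (49.173 − 47.403)/47.403 = 0.0373394.
×(1/T) gives 3.73% p.a.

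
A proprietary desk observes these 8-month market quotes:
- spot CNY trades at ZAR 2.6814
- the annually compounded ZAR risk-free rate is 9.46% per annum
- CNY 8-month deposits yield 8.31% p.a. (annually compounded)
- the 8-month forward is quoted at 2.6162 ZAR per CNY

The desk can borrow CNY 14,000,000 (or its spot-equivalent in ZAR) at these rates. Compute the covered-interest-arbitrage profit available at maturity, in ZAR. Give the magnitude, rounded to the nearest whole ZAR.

T = 8/12 years.
Route A — deposit CNY, sell forward: 14,000,000 × 1.0546597467 × 2.6162 = ZAR 38,628,811.61.
Route B — convert at spot, deposit ZAR: 14,000,000 × 2.6814 × 1.0621119517 = ZAR 39,871,257.82.
The quoted forward undervalues CNY, so borrow CNY, convert to ZAR at spot, deposit the ZAR at 9.46%, and buy CNY forward at 2.6162 to cover the loan.
The gap between the two covered legs is ZAR 1,242,446.

ZAR 1,242,446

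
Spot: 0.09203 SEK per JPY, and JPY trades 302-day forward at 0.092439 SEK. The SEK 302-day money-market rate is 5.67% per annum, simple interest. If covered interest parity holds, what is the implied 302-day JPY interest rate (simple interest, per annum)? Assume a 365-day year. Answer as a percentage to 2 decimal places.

5.11%

T = 302/365 years.
By CIP, F/S equals the SEK-to-JPY growth ratio: 0.092439/0.09203 = 1.0044442.
SEK growth factor: 1 + 0.0567×302/365 = 1.0469134.
Hence g_JPY = 1.0422813.
(1.0422813 − 1)/T = 0.051102, i.e. 5.11%.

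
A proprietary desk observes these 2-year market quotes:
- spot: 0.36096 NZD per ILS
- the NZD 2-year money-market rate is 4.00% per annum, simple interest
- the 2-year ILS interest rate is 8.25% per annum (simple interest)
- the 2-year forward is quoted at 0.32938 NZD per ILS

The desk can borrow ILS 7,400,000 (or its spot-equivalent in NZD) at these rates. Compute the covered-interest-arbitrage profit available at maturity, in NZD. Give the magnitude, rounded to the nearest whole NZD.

NZD 45,207

T = 2 years.
Keep in ILS, deliver into the forward: 7,400,000·1.165000·0.32938 = NZD 2,839,584.98.
Swap to NZD now, deposit: 7,400,000·0.36096·1.080000 = NZD 2,884,792.32.
The quoted forward undervalues ILS, so borrow ILS, convert to NZD at spot, deposit the NZD at 4.00%, and buy ILS forward at 0.32938 to cover the loan.
Arbitrage profit = |2,839,584.98 − 2,884,792.32| = NZD 45,207.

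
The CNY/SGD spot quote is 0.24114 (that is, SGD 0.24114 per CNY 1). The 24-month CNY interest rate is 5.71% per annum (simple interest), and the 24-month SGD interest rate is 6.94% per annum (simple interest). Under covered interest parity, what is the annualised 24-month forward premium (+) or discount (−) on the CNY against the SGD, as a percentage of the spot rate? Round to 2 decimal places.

T = 2 years.
CIP forward (SGD per CNY) = 0.24114 × 1.138800/1.114200 = 0.24646404.
(F − S)/S ÷ T = (0.24646404 − 0.24114)/0.24114/2 = 0.011039 → 1.10%.

+1.10%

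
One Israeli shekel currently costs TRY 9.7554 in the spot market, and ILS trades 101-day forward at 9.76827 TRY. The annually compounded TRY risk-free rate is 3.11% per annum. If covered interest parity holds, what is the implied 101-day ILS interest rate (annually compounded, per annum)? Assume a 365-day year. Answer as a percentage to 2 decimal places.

2.62%

T = 101/365 years.
F/S = 9.76827/9.7554 = 1.0013193 = (growth of TRY) / (growth of ILS).
TRY growth factor: (1 + 0.0311)^(101/365) = 1.0085107.
Hence g_ILS = 1.0071819.
Annualise: 1.0071819^(365/101) − 1 = 0.026199 = 2.62%.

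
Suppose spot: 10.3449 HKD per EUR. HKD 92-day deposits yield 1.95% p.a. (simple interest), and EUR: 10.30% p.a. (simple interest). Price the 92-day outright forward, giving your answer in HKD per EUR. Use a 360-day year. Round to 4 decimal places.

10.1298

T = 92/360 years.
HKD accumulates by 1 + 0.0195×92/360 = 1.00498333.
EUR growth factor: 1 + 0.1030×92/360 = 1.02632222.
CIP: F = S · (grow HKD)/(grow EUR) = 10.3449 × 1.00498333/1.02632222 = 10.129813 HKD per EUR.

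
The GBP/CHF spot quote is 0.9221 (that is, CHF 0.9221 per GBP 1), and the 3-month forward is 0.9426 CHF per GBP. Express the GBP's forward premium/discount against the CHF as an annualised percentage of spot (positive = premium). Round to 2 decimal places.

T = 3/12 years.
Period premium: (0.9426 − 0.9221)/0.9221 = 0.0222319.
Annualise by dividing by T: 0.0222319 / (3/12) = 0.088928 → 8.89%.

+8.89%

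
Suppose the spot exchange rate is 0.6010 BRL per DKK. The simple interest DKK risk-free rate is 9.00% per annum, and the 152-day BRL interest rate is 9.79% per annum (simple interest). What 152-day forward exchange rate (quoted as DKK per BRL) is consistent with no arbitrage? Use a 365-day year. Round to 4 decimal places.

1.6586

T = 152/365 years.
BRL accumulates by 1 + 0.0979×152/365 = 1.0407693.
DKK growth factor: 1 + 0.0900×152/365 = 1.0374795.
Forward (BRL per DKK) = 0.601 × 1.0407693 / 1.0374795 = 0.6029057.
Invert for DKK per BRL: 1 / 0.6029057 = 1.6586.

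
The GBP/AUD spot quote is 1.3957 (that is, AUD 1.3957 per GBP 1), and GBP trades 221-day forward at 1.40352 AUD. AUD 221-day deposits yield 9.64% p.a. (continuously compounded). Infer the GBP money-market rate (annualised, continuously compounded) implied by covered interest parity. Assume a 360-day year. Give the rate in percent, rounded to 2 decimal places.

T = 221/360 years.
By CIP, F/S equals the AUD-to-GBP growth ratio: 1.40352/1.3957 = 1.0056029.
The AUD side grows by e^(0.0964×221/360) = 1.060965.
Hence g_GBP = 1.0550536.
r = ln(1.0550536)/(221/360) = 0.087298 → 8.73%.

8.73%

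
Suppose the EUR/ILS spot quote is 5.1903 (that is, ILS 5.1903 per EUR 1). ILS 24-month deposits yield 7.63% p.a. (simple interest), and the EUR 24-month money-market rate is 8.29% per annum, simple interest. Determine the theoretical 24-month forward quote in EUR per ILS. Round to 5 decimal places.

0.19487

T = 2 years.
ILS accumulates by 1 + 0.0763×2 = 1.152600.
Growth of 1 EUR over T: 1 + 0.0829×2 = 1.165800.
CIP: F = S · (grow ILS)/(grow EUR) = 5.1903 × 1.152600/1.165800 = 5.131532 ILS per EUR.
Invert for EUR per ILS: 1 / 5.131532 = 0.19487.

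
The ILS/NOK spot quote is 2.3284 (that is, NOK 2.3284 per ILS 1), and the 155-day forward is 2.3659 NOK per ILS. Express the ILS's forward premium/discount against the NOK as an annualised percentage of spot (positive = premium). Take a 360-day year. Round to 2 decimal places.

+3.74%

T = 155/360 years.
ILS trades forward at +1.61055% vs spot over the period.
×(1/T) gives 3.74% p.a.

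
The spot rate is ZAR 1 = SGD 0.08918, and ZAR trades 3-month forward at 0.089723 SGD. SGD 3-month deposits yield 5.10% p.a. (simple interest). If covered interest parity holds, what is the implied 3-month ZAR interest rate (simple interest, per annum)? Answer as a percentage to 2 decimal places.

2.65%

T = 3/12 years.
By CIP, F/S equals the SGD-to-ZAR growth ratio: 0.089723/0.08918 = 1.0060888.
SGD growth factor: 1 + 0.0510×3/12 = 1.012750.
Hence g_ZAR = 1.0066209.
(1.0066209 − 1)/T = 0.026484, i.e. 2.65%.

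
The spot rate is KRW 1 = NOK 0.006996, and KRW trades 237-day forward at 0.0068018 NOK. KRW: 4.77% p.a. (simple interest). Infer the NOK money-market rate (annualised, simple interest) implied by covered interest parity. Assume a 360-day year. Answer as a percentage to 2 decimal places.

0.42%

T = 237/360 years.
F/S = 0.0068018/0.006996 = 0.9722413 = (growth of NOK) / (growth of KRW).
KRW growth factor: 1 + 0.0477×237/360 = 1.0314025.
That pins the NOK growth at 1.0027721.
r = (1.0027721 − 1)/(237/360) = 0.004211 → 0.42%.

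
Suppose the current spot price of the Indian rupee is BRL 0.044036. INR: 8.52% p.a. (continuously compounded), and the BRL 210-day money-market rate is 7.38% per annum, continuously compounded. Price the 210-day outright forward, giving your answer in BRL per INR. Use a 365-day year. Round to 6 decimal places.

0.043748

T = 210/365 years.
BRL accumulates by e^(0.0738×210/365) = 1.0433746.
INR accumulates by e^(0.0852×210/365) = 1.0502405.
Forward (BRL per INR) = 0.044036 × 1.0433746 / 1.0502405 = 0.04374812.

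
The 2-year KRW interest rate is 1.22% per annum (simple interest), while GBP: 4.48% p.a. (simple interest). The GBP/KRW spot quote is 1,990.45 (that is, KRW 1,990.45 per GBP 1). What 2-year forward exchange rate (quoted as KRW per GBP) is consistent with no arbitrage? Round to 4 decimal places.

1871.3445

T = 2 years.
KRW accumulates by 1 + 0.0122×2 = 1.024400.
Growth of 1 GBP over T: 1 + 0.0448×2 = 1.089600.
Forward (KRW per GBP) = 1990.45 × 1.024400 / 1.089600 = 1871.344512.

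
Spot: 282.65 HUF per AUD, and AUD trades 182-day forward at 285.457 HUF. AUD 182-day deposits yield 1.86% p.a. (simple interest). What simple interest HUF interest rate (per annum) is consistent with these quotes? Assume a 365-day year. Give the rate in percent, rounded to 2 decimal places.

T = 182/365 years.
CIP gives F = S · g_HUF/g_AUD, so g_HUF/g_AUD = 285.457/282.65 = 1.0099310.
AUD growth factor: 1 + 0.0186×182/365 = 1.0092745.
Hence g_HUF = 1.0192976.
r = (1.0192976 − 1)/(182/365) = 0.038701 → 3.87%.

3.87%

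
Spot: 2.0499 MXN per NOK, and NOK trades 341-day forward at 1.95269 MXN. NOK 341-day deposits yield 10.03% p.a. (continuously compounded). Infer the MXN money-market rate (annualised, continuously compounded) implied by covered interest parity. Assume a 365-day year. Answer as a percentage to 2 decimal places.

T = 341/365 years.
F/S = 1.95269/2.0499 = 0.9525782 = (growth of MXN) / (growth of NOK).
The NOK side grows by e^(0.1003×341/365) = 1.0982356.
That pins the MXN growth at 1.0461553.
r = ln(1.0461553)/(341/365) = 0.048298 → 4.83%.

4.83%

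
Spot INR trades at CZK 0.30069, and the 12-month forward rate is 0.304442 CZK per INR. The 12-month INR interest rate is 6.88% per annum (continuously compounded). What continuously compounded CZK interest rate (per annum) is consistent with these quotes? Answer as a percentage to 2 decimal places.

T = 1 year.
CIP gives F = S · g_CZK/g_INR, so g_CZK/g_INR = 0.304442/0.30069 = 1.0124780.
INR growth factor: e^(0.0688×1) = 1.0712219.
Hence g_CZK = 1.0845886.
Take logs: ln 1.0845886 / 1 = 0.081201, so 8.12%.

8.12%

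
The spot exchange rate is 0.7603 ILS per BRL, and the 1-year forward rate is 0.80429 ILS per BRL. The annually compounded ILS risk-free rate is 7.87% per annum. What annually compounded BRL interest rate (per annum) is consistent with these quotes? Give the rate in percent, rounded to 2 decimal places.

T = 1 year.
By CIP, F/S equals the ILS-to-BRL growth ratio: 0.80429/0.7603 = 1.0578587.
The ILS side grows by (1 + 0.0787)^1 = 1.078700.
That pins the BRL growth at 1.0197014.
r = 1.0197014^(1/1) − 1 = 0.019701 → 1.97%.

1.97%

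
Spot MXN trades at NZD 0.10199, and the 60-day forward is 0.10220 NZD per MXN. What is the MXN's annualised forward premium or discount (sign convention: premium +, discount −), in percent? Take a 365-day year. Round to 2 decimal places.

T = 60/365 years.
MXN trades forward at +0.20590% vs spot over the period.
Annualise by dividing by T: 0.0020590 / (60/365) = 0.012526 → 1.25%.

+1.25%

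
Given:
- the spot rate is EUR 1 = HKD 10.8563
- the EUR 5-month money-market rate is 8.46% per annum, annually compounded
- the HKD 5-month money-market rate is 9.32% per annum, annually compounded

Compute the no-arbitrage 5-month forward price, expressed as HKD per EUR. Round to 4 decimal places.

T = 5/12 years.
HKD growth factor: (1 + 0.0932)^(5/12) = 1.03782671.
EUR accumulates by (1 + 0.0846)^(5/12) = 1.03441704.
CIP: F = S · (grow HKD)/(grow EUR) = 10.8563 × 1.03782671/1.03441704 = 10.892085 HKD per EUR.

10.8921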